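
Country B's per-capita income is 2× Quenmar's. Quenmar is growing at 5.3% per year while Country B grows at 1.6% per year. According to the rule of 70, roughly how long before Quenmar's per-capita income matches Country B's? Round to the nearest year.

The growth-rate gap is 5.3% − 1.6% = 3.7 percentage points.
So the ratio between them halves every 70/3.7 ≈ 18.92 years.
A 2× gap closes after 1 halving: 1 × 18.92 ≈ 19 years.

19 years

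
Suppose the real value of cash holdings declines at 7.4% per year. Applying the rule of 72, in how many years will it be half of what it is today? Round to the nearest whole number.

around 10 years

The rule works in reverse for decay: 72/7.4 ≈ 9.73 years to halve.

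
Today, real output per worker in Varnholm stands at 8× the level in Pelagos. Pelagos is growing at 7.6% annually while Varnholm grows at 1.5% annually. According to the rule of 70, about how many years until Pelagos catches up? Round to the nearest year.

around 34 years

What matters is the difference: 6.1 pp.
Rule of 70 on the gap: the ratio halves every 70/6.1 ≈ 11.48 years.
An 8× gap closes after 3 halvings: 3 × 11.48 ≈ 34 years.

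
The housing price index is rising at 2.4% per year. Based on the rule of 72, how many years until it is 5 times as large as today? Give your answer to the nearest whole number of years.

about 70 years

One doubling takes 72/2.4 = 30.00 years.
Reaching 5× takes log₂(5) ≈ 2.32 doublings.
2.32 × 30.00 ≈ 70 years.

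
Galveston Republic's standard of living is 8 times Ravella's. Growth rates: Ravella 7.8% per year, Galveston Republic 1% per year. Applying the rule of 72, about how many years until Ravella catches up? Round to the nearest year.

Ravella gains on Galveston Republic at 7.8% − 1% = 6.8 points a year.
At that relative rate the gap halves every 72/6.8 ≈ 10.59 years.
An 8 times gap closes after 3 halvings: 3 × 10.59 ≈ 32 years.

around 32 years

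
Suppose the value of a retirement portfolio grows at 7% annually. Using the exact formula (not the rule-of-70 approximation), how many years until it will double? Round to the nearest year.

t = ln(2) / ln(1 + 0.07) = 0.6931 / 0.067659 ≈ 10.24.
≈ 10 years.

10 years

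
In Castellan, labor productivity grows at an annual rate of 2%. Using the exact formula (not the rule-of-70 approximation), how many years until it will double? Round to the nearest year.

35 years

t = ln(2) / ln(1 + 0.02) = 0.6931 / 0.019803 ≈ 35.00.
≈ 35 years.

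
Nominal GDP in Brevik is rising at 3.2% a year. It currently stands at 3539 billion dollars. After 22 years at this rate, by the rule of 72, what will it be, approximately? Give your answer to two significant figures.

Doubling time ≈ 72/3.2 = 22.50 years.
22 years is 22/22.50 ≈ 0.98 doublings, a factor of 2^0.98 ≈ 1.97.
3539 × 1.97 ≈ 7000 billion dollars.

about 7000 billion dollars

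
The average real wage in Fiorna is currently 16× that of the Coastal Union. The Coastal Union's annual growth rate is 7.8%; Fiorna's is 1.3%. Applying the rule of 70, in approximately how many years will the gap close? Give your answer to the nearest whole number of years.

What matters is the difference: 6.5 pp.
Rule of 70 on the gap: the ratio halves every 70/6.5 ≈ 10.77 years.
A 16× gap closes after 4 halvings: 4 × 10.77 ≈ 43 years.

≈ 43 years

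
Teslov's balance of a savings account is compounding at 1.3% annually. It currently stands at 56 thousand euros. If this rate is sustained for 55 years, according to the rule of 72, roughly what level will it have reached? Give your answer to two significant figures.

It doubles every 72/1.3 ≈ 55.38 years, so 55 years is 0.99 doublings.
2^0.99 ≈ 1.99; 56 × 1.99 ≈ 110 thousand euros.

roughly 110 thousand euros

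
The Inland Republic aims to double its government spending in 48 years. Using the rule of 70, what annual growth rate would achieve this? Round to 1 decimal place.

1.5%

70 / 48 ≈ 1.46, so about 1.5% annually.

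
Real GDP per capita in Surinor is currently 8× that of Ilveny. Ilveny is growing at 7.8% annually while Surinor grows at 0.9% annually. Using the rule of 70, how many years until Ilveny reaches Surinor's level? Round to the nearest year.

What matters is the difference: 6.9 pp.
Rule of 70 on the gap: the ratio halves every 70/6.9 ≈ 10.14 years.
An 8× gap closes after 3 halvings: 3 × 10.14 ≈ 30 years.

roughly 30 years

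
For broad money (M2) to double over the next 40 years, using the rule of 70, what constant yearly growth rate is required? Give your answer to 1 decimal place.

70 / 40 ≈ 1.75, so about 1.8% per year.

approximately 1.8%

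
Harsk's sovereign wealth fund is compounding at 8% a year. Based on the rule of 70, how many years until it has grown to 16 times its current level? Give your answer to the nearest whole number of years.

35 years

Doubling time ≈ 70/8 = 8.75 years.
Getting to 16× needs 4 doublings: 4 × 8.75 ≈ 35 years.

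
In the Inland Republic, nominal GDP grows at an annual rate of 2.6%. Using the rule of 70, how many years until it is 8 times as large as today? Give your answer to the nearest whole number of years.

approximately 81 years

One doubling takes 70/2.6 = 26.92 years.
8 = 2^3, so 3 doublings → 81 years.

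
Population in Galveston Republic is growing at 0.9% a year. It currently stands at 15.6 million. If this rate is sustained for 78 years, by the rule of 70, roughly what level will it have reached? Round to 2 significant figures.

about 31 million

It doubles every 70/0.9 ≈ 77.78 years, so 78 years is 1.00 doublings.
2^1.00 ≈ 2.00; 15.6 × 2.00 ≈ 31 million.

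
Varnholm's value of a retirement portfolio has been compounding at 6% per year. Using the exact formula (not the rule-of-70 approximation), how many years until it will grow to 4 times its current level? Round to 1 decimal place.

t = ln(4) / ln(1 + 0.06) = 1.3863 / 0.058269 ≈ 23.79.

23.8 years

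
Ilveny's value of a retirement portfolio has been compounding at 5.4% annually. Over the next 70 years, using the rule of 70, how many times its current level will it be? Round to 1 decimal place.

≈ 42.2 times

Doubling time ≈ 70/5.4 = 12.96 years.
70 years / 12.96 ≈ 5.40 doublings → factor 2^5.40 ≈ 42.2.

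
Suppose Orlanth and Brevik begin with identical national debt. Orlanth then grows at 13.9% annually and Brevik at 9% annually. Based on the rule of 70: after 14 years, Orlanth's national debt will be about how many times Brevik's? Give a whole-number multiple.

Only the 4.9-point difference matters.
70/4.9 ≈ 14.29 years per doubling of the ratio; 14 years gives 0.98 doublings, so ≈ 2×.

roughly 2 times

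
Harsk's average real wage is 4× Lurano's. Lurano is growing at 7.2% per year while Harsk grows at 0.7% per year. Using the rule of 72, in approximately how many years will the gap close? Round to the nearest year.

around 22 years

What matters is the difference: 6.5 pp.
Rule of 72 on the gap: the ratio halves every 72/6.5 ≈ 11.08 years.
A 4× gap closes after 2 halvings: 2 × 11.08 ≈ 22 years.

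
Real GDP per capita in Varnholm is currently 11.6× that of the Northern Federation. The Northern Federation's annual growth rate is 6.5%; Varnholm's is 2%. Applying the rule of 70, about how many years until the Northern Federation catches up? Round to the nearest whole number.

≈ 55 years

the Northern Federation gains on Varnholm at 6.5% − 2% = 4.5 points a year.
At that relative rate the gap halves every 70/4.5 ≈ 15.56 years.
An 11.6× gap takes log₂(11.6) ≈ 3.54 halvings to close: 3.54 × 15.56 ≈ 55 years.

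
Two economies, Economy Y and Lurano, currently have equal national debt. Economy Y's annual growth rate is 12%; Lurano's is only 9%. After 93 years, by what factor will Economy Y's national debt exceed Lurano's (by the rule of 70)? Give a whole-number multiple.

Only the 3-point difference matters.
70/3 ≈ 23.33 years per doubling of the ratio; 93 years gives 3.99 doublings, so ≈ 16×.

roughly 16 times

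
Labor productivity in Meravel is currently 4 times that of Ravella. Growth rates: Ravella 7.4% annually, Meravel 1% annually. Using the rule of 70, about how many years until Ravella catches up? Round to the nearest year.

approximately 22 years

The growth-rate gap is 7.4% − 1% = 6.4 percentage points.
So the ratio between them halves every 70/6.4 ≈ 10.94 years.
A 4 times gap closes after 2 halvings: 2 × 10.94 ≈ 22 years.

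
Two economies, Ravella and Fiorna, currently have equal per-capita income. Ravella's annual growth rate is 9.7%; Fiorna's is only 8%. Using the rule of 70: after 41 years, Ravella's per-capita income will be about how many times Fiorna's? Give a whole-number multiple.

around 2 times

Ravella pulls ahead at 1.7 pp per year, so the ratio doubles every 70/1.7 ≈ 41.18 years.
In 41 years that's 1.00 doublings: 2^1.00 ≈ 2.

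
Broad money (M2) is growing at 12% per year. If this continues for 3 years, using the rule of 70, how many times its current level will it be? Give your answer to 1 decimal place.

about 1.4 times

Doubles every ≈ 5.83 years (70/12).
3 years is 0.51 doublings; 2^0.51 ≈ 1.4×.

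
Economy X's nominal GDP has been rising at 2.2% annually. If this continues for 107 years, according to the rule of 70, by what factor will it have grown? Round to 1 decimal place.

Doubling time ≈ 70/2.2 = 31.82 years.
107 years / 31.82 ≈ 3.36 doublings → factor 2^3.36 ≈ 10.3.

≈ 10.3 times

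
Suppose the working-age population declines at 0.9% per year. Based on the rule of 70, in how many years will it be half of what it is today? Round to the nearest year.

about 78 years

Halving time ≈ 70 / 0.9 = 77.78 → 78 years.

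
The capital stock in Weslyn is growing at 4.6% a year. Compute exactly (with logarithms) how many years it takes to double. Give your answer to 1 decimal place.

t = ln(2) / ln(1 + 0.046) = 0.6931 / 0.044973 ≈ 15.41.

15.4 years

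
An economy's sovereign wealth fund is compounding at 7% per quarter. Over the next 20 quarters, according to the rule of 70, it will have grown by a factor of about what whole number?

4 times

Doubling time ≈ 70/7 = 10.00 quarters.
20/10.00 ≈ 2 doublings, so about 2^2 = 4×.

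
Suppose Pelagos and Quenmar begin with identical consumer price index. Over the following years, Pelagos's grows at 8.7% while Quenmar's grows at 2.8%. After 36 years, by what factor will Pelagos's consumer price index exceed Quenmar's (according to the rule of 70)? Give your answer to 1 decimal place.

≈ 8.2 times

Pelagos pulls ahead at 5.9 pp per year, so the ratio doubles every 70/5.9 ≈ 11.86 years.
In 36 years that's 3.04 doublings: 2^3.04 ≈ 8.2.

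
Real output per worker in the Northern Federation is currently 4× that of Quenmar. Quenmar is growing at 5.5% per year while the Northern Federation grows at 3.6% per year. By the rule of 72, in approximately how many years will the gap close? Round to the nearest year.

The growth-rate gap is 5.5% − 3.6% = 1.9 percentage points.
So the ratio between them halves every 72/1.9 ≈ 37.89 years.
A 4× gap closes after 2 halvings: 2 × 37.89 ≈ 76 years.

approximately 76 years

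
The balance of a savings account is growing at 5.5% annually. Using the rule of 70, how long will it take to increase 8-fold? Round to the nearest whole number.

about 38 years

One doubling takes 70/5.5 = 12.73 years.
8× is 3 doublings, so 3 × 12.73 ≈ 38 years.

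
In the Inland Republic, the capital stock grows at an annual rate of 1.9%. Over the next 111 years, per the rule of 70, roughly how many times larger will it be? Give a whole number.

At 1.9% one doubling takes ≈ 36.84 years; 111 years is 3 of them, so ×8.

roughly 8 times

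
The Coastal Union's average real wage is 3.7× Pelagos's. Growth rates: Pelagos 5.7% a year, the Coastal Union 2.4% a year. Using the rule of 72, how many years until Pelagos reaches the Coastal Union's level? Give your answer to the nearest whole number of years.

Pelagos gains on the Coastal Union at 5.7% − 2.4% = 3.3 points a year.
At that relative rate the gap halves every 72/3.3 ≈ 21.82 years.
A 3.7× gap takes log₂(3.7) ≈ 1.89 halvings to close: 1.89 × 21.82 ≈ 41 years.

41 years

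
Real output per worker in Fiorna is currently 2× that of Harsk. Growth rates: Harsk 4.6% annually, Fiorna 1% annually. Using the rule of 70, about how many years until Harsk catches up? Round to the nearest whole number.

about 19 years

The growth-rate gap is 4.6% − 1% = 3.6 percentage points.
So the ratio between them halves every 70/3.6 ≈ 19.44 years.
A 2× gap closes after 1 halving: 1 × 19.44 ≈ 19 years.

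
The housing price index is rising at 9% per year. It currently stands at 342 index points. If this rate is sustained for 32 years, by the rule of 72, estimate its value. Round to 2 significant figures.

approximately 5500 index points

Doubling time ≈ 72/9 = 8.00 years.
32 years is 32/8.00 ≈ 4.00 doublings, a factor of 2^4.00 ≈ 16.00.
342 × 16.00 ≈ 5500 index points.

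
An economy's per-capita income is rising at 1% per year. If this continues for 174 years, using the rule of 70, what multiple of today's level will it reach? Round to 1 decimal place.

Doubling time ≈ 70/1 = 70.00 years.
174 years / 70.00 ≈ 2.49 doublings → factor 2^2.49 ≈ 5.6.

about 5.6 times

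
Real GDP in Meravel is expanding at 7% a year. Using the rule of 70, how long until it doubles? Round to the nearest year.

At 7%, doubling takes about 70/7 = 10.00 years.

10 years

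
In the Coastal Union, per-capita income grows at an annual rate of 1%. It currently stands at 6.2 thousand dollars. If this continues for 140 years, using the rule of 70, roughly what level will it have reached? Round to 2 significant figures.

Doubling time ≈ 70/1 = 70.00 years.
140 years is 140/70.00 ≈ 2.00 doublings, a factor of 2^2.00 ≈ 4.00.
6.2 × 4.00 ≈ 25 thousand dollars.

roughly 25 thousand dollars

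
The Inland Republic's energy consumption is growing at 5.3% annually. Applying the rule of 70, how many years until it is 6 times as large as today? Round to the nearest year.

approximately 34 years

Doubling time ≈ 70/5.3 = 13.21 years.
Reaching 6× takes log₂(6) ≈ 2.58 doublings.
2.58 × 13.21 ≈ 34 years.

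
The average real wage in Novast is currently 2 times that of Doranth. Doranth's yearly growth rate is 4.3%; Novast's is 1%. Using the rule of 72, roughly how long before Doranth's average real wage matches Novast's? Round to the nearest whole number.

The growth-rate gap is 4.3% − 1% = 3.3 percentage points.
So the ratio between them halves every 72/3.3 ≈ 21.82 years.
A 2 times gap closes after 1 halving: 1 × 21.82 ≈ 22 years.

about 22 years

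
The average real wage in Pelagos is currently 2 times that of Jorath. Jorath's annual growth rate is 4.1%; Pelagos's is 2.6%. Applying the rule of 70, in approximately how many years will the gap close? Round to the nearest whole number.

Jorath gains on Pelagos at 4.1% − 2.6% = 1.5 points a year.
At that relative rate the gap halves every 70/1.5 ≈ 46.67 years.
A 2 times gap closes after 1 halving: 1 × 46.67 ≈ 47 years.

roughly 47 years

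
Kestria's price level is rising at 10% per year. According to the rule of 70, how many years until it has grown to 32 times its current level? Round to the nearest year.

35 years

One doubling takes 70/10 = 7.00 years.
32 = 2^5, so 5 doublings → 35 years.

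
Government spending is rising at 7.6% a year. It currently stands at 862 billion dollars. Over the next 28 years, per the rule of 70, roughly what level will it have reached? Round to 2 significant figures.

approximately 7100 billion dollars

Doubling time ≈ 70/7.6 = 9.21 years.
28 years is 28/9.21 ≈ 3.04 doublings, a factor of 2^3.04 ≈ 8.22.
862 × 8.22 ≈ 7100 billion dollars.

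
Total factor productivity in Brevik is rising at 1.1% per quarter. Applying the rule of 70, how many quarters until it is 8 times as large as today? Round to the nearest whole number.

roughly 191 quarters

One doubling takes 70/1.1 = 63.64 quarters.
8 = 2^3, so 3 doublings → 191 quarters.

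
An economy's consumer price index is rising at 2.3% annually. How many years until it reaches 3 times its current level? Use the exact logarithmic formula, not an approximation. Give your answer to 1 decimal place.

48.3 years

t = ln(3) / ln(1 + 0.023) = 1.0986 / 0.022739 ≈ 48.31.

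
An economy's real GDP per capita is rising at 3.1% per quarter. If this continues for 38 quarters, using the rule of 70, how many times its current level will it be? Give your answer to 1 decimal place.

Doubles every ≈ 22.58 quarters (70/3.1).
38 quarters is 1.68 doublings; 2^1.68 ≈ 3.2×.

roughly 3.2 times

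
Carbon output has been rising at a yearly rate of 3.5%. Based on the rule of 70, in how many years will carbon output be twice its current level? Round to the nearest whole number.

70/3.5 ≈ 20.00, so it doubles roughly every 20 years.

≈ 20 years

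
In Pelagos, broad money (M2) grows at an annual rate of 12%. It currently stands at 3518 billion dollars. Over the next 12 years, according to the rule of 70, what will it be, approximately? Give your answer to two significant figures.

≈ 15000 billion dollars

Doubling time ≈ 70/12 = 5.83 years.
12 years is 12/5.83 ≈ 2.06 doublings, a factor of 2^2.06 ≈ 4.17.
3518 × 4.17 ≈ 15000 billion dollars.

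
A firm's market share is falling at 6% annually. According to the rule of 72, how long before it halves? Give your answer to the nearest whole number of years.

≈ 12 years

Falling at 6%, it halves about every 72/6 = 12.00 years.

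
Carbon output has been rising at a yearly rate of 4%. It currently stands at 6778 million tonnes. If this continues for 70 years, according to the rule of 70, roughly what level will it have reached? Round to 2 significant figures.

about 110000 million tonnes

Doubling time ≈ 70/4 = 17.50 years.
70 years is 70/17.50 ≈ 4.00 doublings, a factor of 2^4.00 ≈ 16.00.
6778 × 16.00 ≈ 110000 million tonnes.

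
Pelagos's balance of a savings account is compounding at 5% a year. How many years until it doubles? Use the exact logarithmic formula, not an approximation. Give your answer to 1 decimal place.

t = ln(2) / ln(1 + 0.05) = 0.6931 / 0.048790 ≈ 14.21.

14.2 years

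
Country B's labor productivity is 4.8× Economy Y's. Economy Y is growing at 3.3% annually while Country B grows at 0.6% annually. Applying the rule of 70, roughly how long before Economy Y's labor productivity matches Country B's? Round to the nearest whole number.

about 59 years

Economy Y gains on Country B at 3.3% − 0.6% = 2.7 points a year.
At that relative rate the gap halves every 70/2.7 ≈ 25.93 years.
A 4.8× gap takes log₂(4.8) ≈ 2.26 halvings to close: 2.26 × 25.93 ≈ 59 years.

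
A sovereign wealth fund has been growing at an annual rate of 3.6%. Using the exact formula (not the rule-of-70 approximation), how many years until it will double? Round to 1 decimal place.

t = ln(2) / ln(1 + 0.036) = 0.6931 / 0.035367 ≈ 19.60.

19.6 years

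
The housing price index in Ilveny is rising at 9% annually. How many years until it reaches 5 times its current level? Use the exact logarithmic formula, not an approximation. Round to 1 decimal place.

t = ln(5) / ln(1 + 0.09) = 1.6094 / 0.086178 ≈ 18.68.

18.7 years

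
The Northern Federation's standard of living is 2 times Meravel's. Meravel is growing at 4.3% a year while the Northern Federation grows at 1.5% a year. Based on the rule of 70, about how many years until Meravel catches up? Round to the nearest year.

around 25 years

Meravel gains on the Northern Federation at 4.3% − 1.5% = 2.8 points a year.
At that relative rate the gap halves every 70/2.8 ≈ 25.00 years.
A 2 times gap closes after 1 halving: 1 × 25.00 ≈ 25 years.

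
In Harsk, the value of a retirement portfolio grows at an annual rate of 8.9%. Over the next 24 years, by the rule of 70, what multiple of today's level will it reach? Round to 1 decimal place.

Doubles every ≈ 7.87 years (70/8.9).
24 years is 3.05 doublings; 2^3.05 ≈ 8.3×.

≈ 8.3 times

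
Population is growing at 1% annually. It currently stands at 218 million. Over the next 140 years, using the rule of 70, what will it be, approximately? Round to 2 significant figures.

870 million

Doubling time ≈ 70/1 = 70.00 years.
140 years is 140/70.00 ≈ 2.00 doublings, a factor of 2^2.00 ≈ 4.00.
218 × 4.00 ≈ 870 million.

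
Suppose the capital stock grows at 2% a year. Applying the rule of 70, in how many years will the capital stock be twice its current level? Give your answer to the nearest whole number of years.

At 2%, doubling takes about 70/2 = 35.00 years.

roughly 35 years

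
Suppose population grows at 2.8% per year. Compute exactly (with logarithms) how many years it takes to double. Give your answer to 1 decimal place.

25.1 years

t = ln(2) / ln(1 + 0.028) = 0.6931 / 0.027615 ≈ 25.10.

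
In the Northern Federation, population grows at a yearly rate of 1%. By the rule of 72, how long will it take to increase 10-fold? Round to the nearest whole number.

Doubling time ≈ 72/1 = 72.00 years.
10× is log₂ 10 ≈ 3.32 doublings, so ≈ 3.32 × 72.00 = 239 years.

about 239 years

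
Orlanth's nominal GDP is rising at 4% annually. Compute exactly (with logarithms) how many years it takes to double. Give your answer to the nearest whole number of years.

18 years

t = ln(2) / ln(1 + 0.04) = 0.6931 / 0.039221 ≈ 17.67.
≈ 18 years.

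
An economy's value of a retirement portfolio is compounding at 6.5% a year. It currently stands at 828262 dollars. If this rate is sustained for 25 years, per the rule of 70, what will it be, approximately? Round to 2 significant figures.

approximately 4100000 dollars

It doubles every 70/6.5 ≈ 10.77 years, so 25 years is 2.32 doublings.
2^2.32 ≈ 4.99; 828262 × 4.99 ≈ 4100000 dollars.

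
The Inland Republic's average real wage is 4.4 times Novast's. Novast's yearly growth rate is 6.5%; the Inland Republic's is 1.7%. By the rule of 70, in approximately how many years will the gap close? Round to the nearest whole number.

What matters is the difference: 4.8 pp.
Rule of 70 on the gap: the ratio halves every 70/4.8 ≈ 14.58 years.
A 4.4 times gap takes log₂(4.4) ≈ 2.14 halvings to close: 2.14 × 14.58 ≈ 31 years.

roughly 31 years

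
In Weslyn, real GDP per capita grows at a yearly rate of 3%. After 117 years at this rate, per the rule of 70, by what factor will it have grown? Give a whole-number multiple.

about 32 times

70/3 ≈ 23.33 years per doubling.
117 years fits 5 doublings: 2^5 = 32.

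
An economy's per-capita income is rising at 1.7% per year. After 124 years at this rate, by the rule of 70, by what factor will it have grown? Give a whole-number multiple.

8 times

70/1.7 ≈ 41.18 years per doubling.
124 years fits 3 doublings: 2^3 = 8.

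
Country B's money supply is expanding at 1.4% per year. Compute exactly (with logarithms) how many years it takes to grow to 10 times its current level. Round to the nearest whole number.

t = ln(10) / ln(1 + 0.014) = 2.3026 / 0.013903 ≈ 165.62.
≈ 166 years.

166 years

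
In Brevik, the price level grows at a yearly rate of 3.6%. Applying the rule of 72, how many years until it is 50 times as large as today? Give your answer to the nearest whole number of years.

around 113 years

One doubling takes 72/3.6 = 20.00 years.
50× is log₂ 50 ≈ 5.64 doublings, so ≈ 5.64 × 20.00 = 113 years.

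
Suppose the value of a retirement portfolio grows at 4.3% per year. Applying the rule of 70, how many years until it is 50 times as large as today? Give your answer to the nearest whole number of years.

roughly 92 years

One doubling takes 70/4.3 = 16.28 years.
Reaching 50× takes log₂(50) ≈ 5.64 doublings.
5.64 × 16.28 ≈ 92 years.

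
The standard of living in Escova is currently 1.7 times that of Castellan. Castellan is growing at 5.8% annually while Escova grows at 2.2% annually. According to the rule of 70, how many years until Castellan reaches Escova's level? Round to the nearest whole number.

15 years

Castellan gains on Escova at 5.8% − 2.2% = 3.6 points a year.
At that relative rate the gap halves every 70/3.6 ≈ 19.44 years.
A 1.7 times gap takes log₂(1.7) ≈ 0.77 halvings to close: 0.77 × 19.44 ≈ 15 years.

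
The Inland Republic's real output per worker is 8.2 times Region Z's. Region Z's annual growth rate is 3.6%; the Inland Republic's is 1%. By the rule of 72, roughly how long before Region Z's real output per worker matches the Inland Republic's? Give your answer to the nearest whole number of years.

Region Z gains on the Inland Republic at 3.6% − 1% = 2.6 points a year.
At that relative rate the gap halves every 72/2.6 ≈ 27.69 years.
An 8.2 times gap takes log₂(8.2) ≈ 3.04 halvings to close: 3.04 × 27.69 ≈ 84 years.

around 84 years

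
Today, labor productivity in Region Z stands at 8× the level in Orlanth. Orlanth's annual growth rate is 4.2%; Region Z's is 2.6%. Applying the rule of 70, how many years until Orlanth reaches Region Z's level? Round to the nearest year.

What matters is the difference: 1.6 pp.
Rule of 70 on the gap: the ratio halves every 70/1.6 ≈ 43.75 years.
An 8× gap closes after 3 halvings: 3 × 43.75 ≈ 131 years.

approximately 131 years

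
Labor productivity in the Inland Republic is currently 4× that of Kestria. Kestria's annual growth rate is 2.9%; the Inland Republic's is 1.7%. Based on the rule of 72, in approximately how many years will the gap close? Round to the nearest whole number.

What matters is the difference: 1.2 pp.
Rule of 72 on the gap: the ratio halves every 72/1.2 ≈ 60.00 years.
A 4× gap closes after 2 halvings: 2 × 60.00 ≈ 120 years.

approximately 120 years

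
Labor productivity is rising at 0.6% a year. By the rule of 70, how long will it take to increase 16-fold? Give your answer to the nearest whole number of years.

Doubling time ≈ 70/0.6 = 116.67 years.
Getting to 16× needs 4 doublings: 4 × 116.67 ≈ 467 years.

roughly 467 years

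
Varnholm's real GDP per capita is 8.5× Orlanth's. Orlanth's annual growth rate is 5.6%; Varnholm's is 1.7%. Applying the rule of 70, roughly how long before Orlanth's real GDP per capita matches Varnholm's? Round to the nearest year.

55 years

The growth-rate gap is 5.6% − 1.7% = 3.9 percentage points.
So the ratio between them halves every 70/3.9 ≈ 17.95 years.
An 8.5× gap takes log₂(8.5) ≈ 3.09 halvings to close: 3.09 × 17.95 ≈ 55 years.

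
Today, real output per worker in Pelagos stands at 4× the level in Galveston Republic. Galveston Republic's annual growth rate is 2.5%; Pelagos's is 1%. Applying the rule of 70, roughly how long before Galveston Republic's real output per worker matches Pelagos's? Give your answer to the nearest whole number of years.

Galveston Republic gains on Pelagos at 2.5% − 1% = 1.5 points a year.
At that relative rate the gap halves every 70/1.5 ≈ 46.67 years.
A 4× gap closes after 2 halvings: 2 × 46.67 ≈ 93 years.

about 93 years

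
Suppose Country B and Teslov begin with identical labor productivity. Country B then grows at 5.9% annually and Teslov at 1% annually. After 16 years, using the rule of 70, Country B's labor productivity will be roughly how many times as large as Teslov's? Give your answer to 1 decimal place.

Country B pulls ahead at 4.9 pp per year, so the ratio doubles every 70/4.9 ≈ 14.29 years.
In 16 years that's 1.12 doublings: 2^1.12 ≈ 2.2.

about 2.2 times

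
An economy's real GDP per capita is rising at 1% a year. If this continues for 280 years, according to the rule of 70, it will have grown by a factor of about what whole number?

70/1 ≈ 70.00 years per doubling.
280 years fits 4 doublings: 2^4 = 16.

about 16 times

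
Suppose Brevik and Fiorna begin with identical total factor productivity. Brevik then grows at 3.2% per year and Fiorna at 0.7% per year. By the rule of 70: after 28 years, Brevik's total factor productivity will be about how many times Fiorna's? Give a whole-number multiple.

about 2 times

Brevik pulls ahead at 2.5 pp per year, so the ratio doubles every 70/2.5 ≈ 28.00 years.
In 28 years that's 1.00 doublings: 2^1.00 ≈ 2.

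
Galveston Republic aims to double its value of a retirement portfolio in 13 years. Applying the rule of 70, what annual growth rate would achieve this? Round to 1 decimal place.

roughly 5.4%

70 / 13 ≈ 5.38, so about 5.4% a year.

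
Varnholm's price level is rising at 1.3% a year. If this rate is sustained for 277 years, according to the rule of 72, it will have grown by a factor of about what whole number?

At 1.3% one doubling takes ≈ 55.38 years; 277 years is 5 of them, so ×32.

around 32 times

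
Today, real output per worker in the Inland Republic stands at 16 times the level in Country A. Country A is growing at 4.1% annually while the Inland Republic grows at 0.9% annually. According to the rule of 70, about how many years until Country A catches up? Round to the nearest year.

What matters is the difference: 3.2 pp.
Rule of 70 on the gap: the ratio halves every 70/3.2 ≈ 21.88 years.
A 16 times gap closes after 4 halvings: 4 × 21.88 ≈ 88 years.

about 88 years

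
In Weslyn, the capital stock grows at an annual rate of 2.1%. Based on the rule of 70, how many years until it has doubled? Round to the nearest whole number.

33 years

At 2.1%, doubling takes about 70/2.1 = 33.33 years.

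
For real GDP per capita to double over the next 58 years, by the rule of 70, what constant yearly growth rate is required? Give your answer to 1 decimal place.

70 / 58 ≈ 1.21, so about 1.2% per year.

approximately 1.2%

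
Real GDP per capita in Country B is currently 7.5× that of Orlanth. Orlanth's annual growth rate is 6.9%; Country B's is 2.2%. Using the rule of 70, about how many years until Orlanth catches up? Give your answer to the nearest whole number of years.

around 43 years

The growth-rate gap is 6.9% − 2.2% = 4.7 percentage points.
So the ratio between them halves every 70/4.7 ≈ 14.89 years.
A 7.5× gap takes log₂(7.5) ≈ 2.91 halvings to close: 2.91 × 14.89 ≈ 43 years.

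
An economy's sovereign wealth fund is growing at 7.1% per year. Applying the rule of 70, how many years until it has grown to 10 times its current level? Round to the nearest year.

At 7.1% it doubles every 70/7.1 ≈ 9.86 years.
10× is log₂ 10 ≈ 3.32 doublings, so ≈ 3.32 × 9.86 = 33 years.

around 33 years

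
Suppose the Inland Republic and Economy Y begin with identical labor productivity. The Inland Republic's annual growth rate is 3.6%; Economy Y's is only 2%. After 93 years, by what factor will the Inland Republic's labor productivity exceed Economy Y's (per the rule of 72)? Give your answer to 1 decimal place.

≈ 4.2 times

Only the 1.6-point difference matters.
72/1.6 ≈ 45.00 years per doubling of the ratio; 93 years gives 2.07 doublings, so ≈ 4.2×.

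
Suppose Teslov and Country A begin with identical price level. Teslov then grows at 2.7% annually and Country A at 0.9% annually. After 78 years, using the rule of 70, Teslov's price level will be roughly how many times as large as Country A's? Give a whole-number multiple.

4 times

Rate gap = 2.7% − 0.9% = 1.8 points.
The ratio doubles every 70/1.8 ≈ 38.89 years.
78/38.89 ≈ 2.01 doublings → ratio ≈ 2^2.01 ≈ 4.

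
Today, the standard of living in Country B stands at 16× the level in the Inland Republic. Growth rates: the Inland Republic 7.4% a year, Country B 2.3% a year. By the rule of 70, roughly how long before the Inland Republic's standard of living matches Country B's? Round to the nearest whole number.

about 55 years

What matters is the difference: 5.1 pp.
Rule of 70 on the gap: the ratio halves every 70/5.1 ≈ 13.73 years.
A 16× gap closes after 4 halvings: 4 × 13.73 ≈ 55 years.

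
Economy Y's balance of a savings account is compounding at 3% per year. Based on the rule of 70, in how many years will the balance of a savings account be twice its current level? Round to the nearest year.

Doubling time ≈ 70 / 3 = 23.33 years.

about 23 years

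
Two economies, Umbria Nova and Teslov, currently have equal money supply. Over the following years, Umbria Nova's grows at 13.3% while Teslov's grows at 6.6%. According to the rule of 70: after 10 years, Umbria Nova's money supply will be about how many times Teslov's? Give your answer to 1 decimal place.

roughly 1.9 times

Only the 6.7-point difference matters.
70/6.7 ≈ 10.45 years per doubling of the ratio; 10 years gives 0.96 doublings, so ≈ 1.9×.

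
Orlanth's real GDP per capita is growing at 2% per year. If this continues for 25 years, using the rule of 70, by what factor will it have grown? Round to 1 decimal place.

Doubling time ≈ 70/2 = 35.00 years.
25 years / 35.00 ≈ 0.71 doublings → factor 2^0.71 ≈ 1.6.

1.6 times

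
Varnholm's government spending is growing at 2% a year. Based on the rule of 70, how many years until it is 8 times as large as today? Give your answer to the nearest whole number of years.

Doubling time ≈ 70/2 = 35.00 years.
Getting to 8× needs 3 doublings: 3 × 35.00 ≈ 105 years.

approximately 105 years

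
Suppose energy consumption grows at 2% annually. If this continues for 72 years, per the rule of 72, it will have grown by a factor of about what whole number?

At 2% one doubling takes ≈ 36.00 years; 72 years is 2 of them, so ×4.

approximately 4 times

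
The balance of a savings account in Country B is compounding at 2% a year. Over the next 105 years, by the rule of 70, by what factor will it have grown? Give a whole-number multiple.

70/2 ≈ 35.00 years per doubling.
105 years fits 3 doublings: 2^3 = 8.

roughly 8 times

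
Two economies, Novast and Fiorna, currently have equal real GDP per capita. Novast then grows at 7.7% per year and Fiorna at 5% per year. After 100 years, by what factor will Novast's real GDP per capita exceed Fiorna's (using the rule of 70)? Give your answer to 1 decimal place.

Novast pulls ahead at 2.7 pp per year, so the ratio doubles every 70/2.7 ≈ 25.93 years.
In 100 years that's 3.86 doublings: 2^3.86 ≈ 14.5.

14.5 times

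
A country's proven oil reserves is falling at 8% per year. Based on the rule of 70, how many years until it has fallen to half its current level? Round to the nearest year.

around 9 years

Falling at 8%, it halves about every 70/8 = 8.75 years.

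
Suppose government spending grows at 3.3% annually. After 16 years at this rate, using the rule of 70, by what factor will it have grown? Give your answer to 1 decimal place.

1.7 times

Doubling time ≈ 70/3.3 = 21.21 years.
16 years / 21.21 ≈ 0.75 doublings → factor 2^0.75 ≈ 1.7.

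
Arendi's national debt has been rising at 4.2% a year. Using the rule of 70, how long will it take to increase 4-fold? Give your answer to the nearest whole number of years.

At 4.2% it doubles every 70/4.2 ≈ 16.67 years.
Getting to 4× needs 2 doublings: 2 × 16.67 ≈ 33 years.

33 years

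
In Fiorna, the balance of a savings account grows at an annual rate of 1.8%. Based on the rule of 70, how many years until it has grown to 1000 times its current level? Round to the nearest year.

One doubling takes 70/1.8 = 38.89 years.
Reaching 1000× takes log₂(1000) ≈ 9.97 doublings.
9.97 × 38.89 ≈ 388 years.

roughly 388 years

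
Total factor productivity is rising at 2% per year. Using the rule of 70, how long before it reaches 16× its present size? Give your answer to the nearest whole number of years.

At 2% it doubles every 70/2 ≈ 35.00 years.
16 = 2^4, so 4 doublings → 140 years.

approximately 140 years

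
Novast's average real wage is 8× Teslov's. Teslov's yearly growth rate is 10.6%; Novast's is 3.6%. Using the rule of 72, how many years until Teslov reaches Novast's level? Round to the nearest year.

Teslov gains on Novast at 10.6% − 3.6% = 7 points a year.
At that relative rate the gap halves every 72/7 ≈ 10.29 years.
An 8× gap closes after 3 halvings: 3 × 10.29 ≈ 31 years.

roughly 31 years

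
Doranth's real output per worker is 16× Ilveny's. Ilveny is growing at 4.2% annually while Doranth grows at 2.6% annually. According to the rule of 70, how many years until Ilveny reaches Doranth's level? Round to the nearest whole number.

175 years

What matters is the difference: 1.6 pp.
Rule of 70 on the gap: the ratio halves every 70/1.6 ≈ 43.75 years.
A 16× gap closes after 4 halvings: 4 × 43.75 ≈ 175 years.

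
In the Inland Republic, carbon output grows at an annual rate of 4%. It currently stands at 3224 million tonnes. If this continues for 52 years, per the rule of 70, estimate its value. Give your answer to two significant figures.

approximately 25000 million tonnes

Doubling time ≈ 70/4 = 17.50 years.
52 years is 52/17.50 ≈ 2.97 doublings, a factor of 2^2.97 ≈ 7.84.
3224 × 7.84 ≈ 25000 million tonnes.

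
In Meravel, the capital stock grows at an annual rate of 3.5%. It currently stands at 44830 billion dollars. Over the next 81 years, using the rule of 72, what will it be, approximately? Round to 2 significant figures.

about 690000 billion dollars

Doubling time ≈ 72/3.5 = 20.57 years.
81 years is 81/20.57 ≈ 3.94 doublings, a factor of 2^3.94 ≈ 15.35.
44830 × 15.35 ≈ 690000 billion dollars.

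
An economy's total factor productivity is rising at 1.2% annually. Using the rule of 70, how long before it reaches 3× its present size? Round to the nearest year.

Doubling time ≈ 70/1.2 = 58.33 years.
3× is log₂ 3 ≈ 1.58 doublings, so ≈ 1.58 × 58.33 = 92 years.

around 92 years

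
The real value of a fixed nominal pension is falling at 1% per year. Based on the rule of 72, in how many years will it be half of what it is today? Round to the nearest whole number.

Halving time ≈ 72 / 1 = 72.00 → 72 years.

approximately 72 years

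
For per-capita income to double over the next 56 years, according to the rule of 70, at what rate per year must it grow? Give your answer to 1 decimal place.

70 / 56 ≈ 1.25, so about 1.3% per year.

1.3%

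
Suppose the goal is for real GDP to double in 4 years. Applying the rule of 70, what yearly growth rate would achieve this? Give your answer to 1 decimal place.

70 / 4 ≈ 17.50, so about 17.5% per year.

around 17.5%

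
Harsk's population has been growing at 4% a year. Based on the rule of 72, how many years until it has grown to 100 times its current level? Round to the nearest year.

One doubling takes 72/4 = 18.00 years.
Reaching 100× takes log₂(100) ≈ 6.64 doublings.
6.64 × 18.00 ≈ 120 years.

≈ 120 years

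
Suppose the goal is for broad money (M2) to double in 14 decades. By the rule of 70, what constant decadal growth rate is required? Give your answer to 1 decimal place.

roughly 5.0% per decade

70 / 14 ≈ 5.00, so about 5.0% per decade.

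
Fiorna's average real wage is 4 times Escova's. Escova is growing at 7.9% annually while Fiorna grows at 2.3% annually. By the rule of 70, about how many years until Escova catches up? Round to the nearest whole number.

about 25 years

Escova gains on Fiorna at 7.9% − 2.3% = 5.6 points a year.
At that relative rate the gap halves every 70/5.6 ≈ 12.50 years.
A 4 times gap closes after 2 halvings: 2 × 12.50 ≈ 25 years.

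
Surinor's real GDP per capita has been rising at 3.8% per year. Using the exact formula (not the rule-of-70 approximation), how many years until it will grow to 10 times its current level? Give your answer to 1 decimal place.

61.7 years

t = ln(10) / ln(1 + 0.038) = 2.3026 / 0.037296 ≈ 61.74.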